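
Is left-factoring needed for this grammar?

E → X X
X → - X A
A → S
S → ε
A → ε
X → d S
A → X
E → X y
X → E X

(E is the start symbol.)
Yes, E has productions with common prefix 'X'

Left-factoring is needed when two productions for the same non-terminal
share a common prefix on the right-hand side.

Productions for E:
  E → X X
  E → X y
Productions for X:
  X → - X A
  X → d S
  X → E X
Productions for A:
  A → S
  A → ε
  A → X

Found common prefix 'X' in productions for E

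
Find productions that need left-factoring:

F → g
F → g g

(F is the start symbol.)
Left-factoring is needed when two productions for the same non-terminal
share a common prefix on the right-hand side.

Productions for F:
  F → g
  F → g g

Found common prefix 'g' in productions for F

Answer: Yes, F has productions with common prefix 'g'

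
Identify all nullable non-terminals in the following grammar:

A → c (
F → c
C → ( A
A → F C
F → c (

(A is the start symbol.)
There are no ε-productions, so no non-terminal can derive ε.
No non-terminals are nullable.

Answer: None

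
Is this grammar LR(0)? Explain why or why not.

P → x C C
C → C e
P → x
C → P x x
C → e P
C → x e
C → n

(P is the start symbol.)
No. Shift-reduce conflict between [P → x .] and [C → . e P]

Augment with P' → P and build the canonical LR(0) collection (I0 = CLOSURE({[P' → . P]}), then GOTO on every symbol after a dot until no new states appear). It has 15 states:
  I0: { [P → . x C C], [P → . x], [P' → . P] }  — shift
  I1: { [P' → P .] }  — accept
  I2: { [C → . C e], [C → . P x x], [C → . e P], [C → . n], [C → . x e], [P → . x C C], [P → . x], [P → x . C C], [P → x .] }  — shift, reduce
  I3: { [C → . C e], [C → . P x x], [C → . e P], [C → . n], [C → . x e], [C → C . e], [P → . x C C], [P → . x], [P → x C . C] }  — shift
  I4: { [C → P . x x] }  — shift
  I5: { [C → e . P], [P → . x C C], [P → . x] }  — shift
  I6: { [C → n .] }  — reduce
  I7: { [C → . C e], [C → . P x x], [C → . e P], [C → . n], [C → . x e], [C → x . e], [P → . x C C], [P → . x], [P → x . C C], [P → x .] }  — shift, reduce
  I8: { [C → e . P], [C → x e .], [P → . x C C], [P → . x] }  — shift, reduce
  I9: { [C → e P .] }  — reduce
  I10: { [C → P x . x] }  — shift
  I11: { [C → P x x .] }  — reduce
  I12: { [C → C . e], [P → x C C .] }  — shift, reduce
  I13: { [C → C e .], [C → e . P], [P → . x C C], [P → . x] }  — shift, reduce
  I14: { [C → C e .] }  — reduce

Conflict in state I2:
  Shift-reduce conflict between [P → x .] and [C → . e P]
So the grammar is NOT LR(0).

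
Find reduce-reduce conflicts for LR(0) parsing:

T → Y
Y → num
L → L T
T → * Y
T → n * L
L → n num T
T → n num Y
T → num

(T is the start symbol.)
A reduce-reduce conflict occurs when an LR(0) state has two complete items [A → α .] and [B → β .] — both call for a reduction, and with no lookahead the parser cannot choose between them.

Augment with T' → T and build the canonical LR(0) collection (I0 = CLOSURE({[T' → . T]}), then GOTO on every symbol after a dot until no new states appear). It has 16 states:
  I0: { [T → . * Y], [T → . Y], [T → . n * L], [T → . n num Y], [T → . num], [T' → . T], [Y → . num] }  — shift
  I1: { [T → * . Y], [Y → . num] }  — shift
  I2: { [T' → T .] }  — accept
  I3: { [T → Y .] }  — reduce
  I4: { [T → n . * L], [T → n . num Y] }  — shift
  I5: { [T → num .], [Y → num .] }  — 2 reduces
  I6: { [L → . L T], [L → . n num T], [T → n * . L] }  — shift
  I7: { [T → n num . Y], [Y → . num] }  — shift
  I8: { [T → n num Y .] }  — reduce
  I9: { [Y → num .] }  — reduce
  I10: { [L → L . T], [T → . * Y], [T → . Y], [T → . n * L], [T → . n num Y], [T → . num], [T → n * L .], [Y → . num] }  — shift, reduce
  I11: { [L → n . num T] }  — shift
  I12: { [L → n num . T], [T → . * Y], [T → . Y], [T → . n * L], [T → . n num Y], [T → . num], [Y → . num] }  — shift
  I13: { [L → n num T .] }  — reduce
  I14: { [L → L T .] }  — reduce
  I15: { [T → * Y .] }  — reduce

I5 contains complete items [T → num .], [Y → num .] — reduce-reduce conflict.

Answer: Yes — I5: [T → num .] vs [Y → num .]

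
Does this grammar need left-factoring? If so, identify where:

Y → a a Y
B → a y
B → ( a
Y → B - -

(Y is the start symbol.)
Left-factoring is needed when two productions for the same non-terminal
share a common prefix on the right-hand side.

Productions for Y:
  Y → a a Y
  Y → B - -
Productions for B:
  B → a y
  B → ( a

No common prefixes found.

Answer: No, left-factoring is not needed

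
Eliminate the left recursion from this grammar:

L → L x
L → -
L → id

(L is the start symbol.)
L is directly left-recursive. The standard transformation for
  A → A α₁ | ... | A α_m | β₁ | ... | β_n
is
  A  → β₁ A' | ... | β_n A'
  A' → α₁ A' | ... | α_m A' | ε

L → - becomes L → - L'
L → id becomes L → id L'
L → L x becomes L' → x L'
Add L' → ε

Resulting grammar:
L → - L'
L → id L'
L' → x L'
L' → ε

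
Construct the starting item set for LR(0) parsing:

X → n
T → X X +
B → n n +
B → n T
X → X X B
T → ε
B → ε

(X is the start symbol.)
{ [X → . X X B], [X → . n], [X' → . X] }

First, augment the grammar with X' → X
I₀ = CLOSURE({ [X' → . X] }):
  [X' → . X] has the dot before X: add [X → . n], [X → . X X B]
No further items can be added.

I₀ = { [X → . X X B], [X → . n], [X' → . X] }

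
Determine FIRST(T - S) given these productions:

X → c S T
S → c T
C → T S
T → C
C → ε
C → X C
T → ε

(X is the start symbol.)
FIRST sets of the non-terminals involved (from the grammar, by fixed-point iteration):
  FIRST(T) = { 'c', ε }

To compute FIRST(T - S), process the symbols left to right:
Symbol T is a non-terminal. Add FIRST(T) \ {ε} = { 'c' }
T is nullable (ε ∈ FIRST(T)), continue to the next symbol.
Symbol - is a terminal. Add '-' and stop.
FIRST(T - S) = { '-', 'c' }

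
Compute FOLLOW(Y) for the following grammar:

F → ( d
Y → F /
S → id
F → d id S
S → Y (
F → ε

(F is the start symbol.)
{ '(' }

To compute FOLLOW(Y), find every occurrence of Y on a right-hand side N → α Y β: add FIRST(β) \ {ε}, and if β is empty or nullable also add FOLLOW(N). Iterate to a fixed point.

In S → Y (: Y is followed by '(', add FIRST('(') \ {ε} = { '(' }

Taking the union: FOLLOW(Y) = { '(' }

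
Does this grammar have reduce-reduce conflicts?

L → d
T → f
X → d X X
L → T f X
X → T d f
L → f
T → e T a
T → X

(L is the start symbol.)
A reduce-reduce conflict occurs when an LR(0) state has two complete items [A → α .] and [B → β .] — both call for a reduction, and with no lookahead the parser cannot choose between them.

Augment with L' → L and build the canonical LR(0) collection (I0 = CLOSURE({[L' → . L]}), then GOTO on every symbol after a dot until no new states appear). It has 18 states:
  I0: { [L → . T f X], [L → . d], [L → . f], [L' → . L], [T → . X], [T → . e T a], [T → . f], [X → . T d f], [X → . d X X] }  — shift
  I1: { [L' → L .] }  — accept
  I2: { [L → T . f X], [X → T . d f] }  — shift
  I3: { [T → X .] }  — reduce
  I4: { [L → d .], [T → . X], [T → . e T a], [T → . f], [X → . T d f], [X → . d X X], [X → d . X X] }  — shift, reduce
  I5: { [T → . X], [T → . e T a], [T → . f], [T → e . T a], [X → . T d f], [X → . d X X] }  — shift
  I6: { [L → f .], [T → f .] }  — 2 reduces
  I7: { [T → e T . a], [X → T . d f] }  — shift
  I8: { [T → . X], [T → . e T a], [T → . f], [X → . T d f], [X → . d X X], [X → d . X X] }  — shift
  I9: { [T → f .] }  — reduce
  I10: { [X → T . d f] }  — shift
  I11: { [T → . X], [T → . e T a], [T → . f], [T → X .], [X → . T d f], [X → . d X X], [X → d X . X] }  — shift, reduce
  I12: { [T → X .], [X → d X X .] }  — 2 reduces
  I13: { [X → T d . f] }  — shift
  I14: { [X → T d f .] }  — reduce
  I15: { [T → e T a .] }  — reduce
  I16: { [L → T f . X], [T → . X], [T → . e T a], [T → . f], [X → . T d f], [X → . d X X] }  — shift
  I17: { [L → T f X .], [T → X .] }  — 2 reduces

I6 contains complete items [L → f .], [T → f .] — reduce-reduce conflict.
I12 contains complete items [T → X .], [X → d X X .] — reduce-reduce conflict.
I17 contains complete items [L → T f X .], [T → X .] — reduce-reduce conflict.

Answer: Yes — I6: [L → f .] vs [T → f .]; I12: [T → X .] vs [X → d X X .]; I17: [L → T f X .] vs [T → X .]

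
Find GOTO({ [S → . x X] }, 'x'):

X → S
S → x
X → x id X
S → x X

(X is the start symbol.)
GOTO(I, 'x') = CLOSURE({ [A → αX.β] : [A → α.Xβ] ∈ I, X = 'x' })

Items with dot before 'x', with the dot advanced:
  [S → . x X] → [S → x . X]
Closure of the advanced items:
  [S → x . X] has the dot before X: add [X → . S], [X → . x id X]
  [X → . S] has the dot before S: add [S → . x], [S → . x X]

GOTO = { [S → . x X], [S → . x], [S → x . X], [X → . S], [X → . x id X] }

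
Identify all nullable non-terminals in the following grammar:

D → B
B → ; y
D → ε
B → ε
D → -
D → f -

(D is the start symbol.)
A non-terminal is nullable if it can derive ε (the empty string): either it has an ε-production, or it has a production whose right-hand side consists entirely of nullable non-terminals.

ε-productions: D → ε, B → ε
So D, B are immediately nullable.
Every non-terminal is now nullable.
Nullable = { 'B', 'D' }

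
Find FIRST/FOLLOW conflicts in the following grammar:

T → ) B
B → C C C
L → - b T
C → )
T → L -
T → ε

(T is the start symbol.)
Yes. T → L '-' with FOLLOW(T) on { '-' }

A FIRST/FOLLOW conflict occurs when a non-terminal N has a nullable alternative N → β (β ⇒* ε) and another alternative N → α with FIRST(α) ∩ FOLLOW(N) ≠ ∅: on such a lookahead the parser cannot decide between expanding α and letting N vanish via β.

Nullable non-terminals: T.
FIRST sets used below: FIRST(L) = { '-' }

T: nullable alternative(s) T → ε; FOLLOW(T) = { $, '-' }
  T → ) B: FIRST \ {ε} = { ')' } — disjoint from FOLLOW(T)
  T → L -: FIRST \ {ε} = { '-' } — overlaps FOLLOW(T) on { '-' }: CONFLICT
  T → ε: FIRST \ {ε} = { } — this is the only nullable alternative, skip

B, C, L have no nullable alternative, so no FIRST/FOLLOW check is needed there.

So the grammar has 1 FIRST/FOLLOW conflict (marked CONFLICT above).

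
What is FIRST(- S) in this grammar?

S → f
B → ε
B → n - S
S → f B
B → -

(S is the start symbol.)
{ '-' }

To compute FIRST(- S), process the symbols left to right:
Symbol - is a terminal. Add '-' and stop.
FIRST(- S) = { '-' }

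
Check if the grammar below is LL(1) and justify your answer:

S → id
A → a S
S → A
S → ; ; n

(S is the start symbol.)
Yes, the grammar is LL(1).

A grammar is LL(1) if for each non-terminal N with multiple productions, the predict sets of those productions are pairwise disjoint, where PREDICT(N → α) = (FIRST(α) \ {ε}) ∪ (FOLLOW(N) if α ⇒* ε).

Relevant sets:
  FIRST(A) = { 'a' }

For S:
  PREDICT(S → id) = { 'id' }
  PREDICT(S → A) = { 'a' }
  PREDICT(S → ';' ';' n) = { ';' }
A has a single production, so nothing to check there.

All predict sets are disjoint. The grammar IS LL(1).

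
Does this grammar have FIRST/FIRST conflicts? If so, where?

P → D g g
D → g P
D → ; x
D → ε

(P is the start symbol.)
Productions for D:
  D → g P: FIRST = { 'g' }
  D → ; x: FIRST = { ';' }
  D → ε: FIRST = { ε }
P has only one production, so no FIRST/FIRST conflict is possible there.

All alternatives of each non-terminal have pairwise disjoint FIRST sets.

Answer: No FIRST/FIRST conflicts.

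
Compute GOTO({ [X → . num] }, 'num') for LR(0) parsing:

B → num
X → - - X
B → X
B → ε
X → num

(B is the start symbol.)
GOTO(I, 'num') = CLOSURE({ [A → αX.β] : [A → α.Xβ] ∈ I, X = 'num' })

Items with dot before 'num', with the dot advanced:
  [X → . num] → [X → num .]
Closure adds nothing (no advanced item has the dot before a non-terminal).

GOTO = { [X → num .] }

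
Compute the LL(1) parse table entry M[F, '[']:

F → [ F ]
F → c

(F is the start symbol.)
F → [ F ]

To find M[F, '['], we find productions for F where '[' is in the predict set (PREDICT(N → α) = (FIRST(α) \ {ε}) ∪ (FOLLOW(N) if α ⇒* ε)).

F → [ F ]: PREDICT = { '[' }
  '[' is in predict set, so this production goes in M[F, '[']
F → c: PREDICT = { 'c' }

M[F, '['] = F → [ F ]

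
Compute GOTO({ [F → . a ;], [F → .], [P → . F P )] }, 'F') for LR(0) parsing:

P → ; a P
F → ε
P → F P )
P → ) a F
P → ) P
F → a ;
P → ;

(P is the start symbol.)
{ [F → . a ;], [F → .], [P → . ) P], [P → . ) a F], [P → . ; a P], [P → . ;], [P → . F P )], [P → F . P )] }

GOTO(I, 'F') = CLOSURE({ [A → αX.β] : [A → α.Xβ] ∈ I, X = 'F' })

Items with dot before 'F', with the dot advanced:
  [P → . F P )] → [P → F . P )]
Closure of the advanced items:
  [P → F . P )] has the dot before P: add [P → . ; a P], [P → . F P )], [P → . ) a F], [P → . ) P], [P → . ;]
  [P → . F P )] has the dot before F: add [F → .], [F → . a ;]

GOTO = { [F → . a ;], [F → .], [P → . ) P], [P → . ) a F], [P → . ; a P], [P → . ;], [P → . F P )], [P → F . P )] }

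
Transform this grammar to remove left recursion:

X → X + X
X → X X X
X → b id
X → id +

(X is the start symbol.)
X → b id X'
X → id + X'
X' → + X X'
X' → X X X'
X' → ε

X is directly left-recursive. The standard transformation for
  A → A α₁ | ... | A α_m | β₁ | ... | β_n
is
  A  → β₁ A' | ... | β_n A'
  A' → α₁ A' | ... | α_m A' | ε

X → b id becomes X → b id X'
X → id + becomes X → id + X'
X → X + X becomes X' → + X X'
X → X X X becomes X' → X X X'
Add X' → ε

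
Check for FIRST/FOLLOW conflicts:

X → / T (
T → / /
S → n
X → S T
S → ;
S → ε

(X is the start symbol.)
Nullable non-terminals: S.

S: nullable alternative(s) S → ε; FOLLOW(S) = { '/' }
  S → n: FIRST \ {ε} = { 'n' } — disjoint from FOLLOW(S)
  S → ;: FIRST \ {ε} = { ';' } — disjoint from FOLLOW(S)
  S → ε: FIRST \ {ε} = { } — this is the only nullable alternative, skip

T, X have no nullable alternative, so no FIRST/FOLLOW check is needed there.

No FIRST/FOLLOW conflicts found.

Answer: No FIRST/FOLLOW conflicts.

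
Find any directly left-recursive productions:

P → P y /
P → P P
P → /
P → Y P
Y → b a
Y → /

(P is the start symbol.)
Direct left recursion occurs when N → N α for some non-terminal N (the right-hand side begins with the left-hand side itself).

P → P y /: LEFT RECURSIVE (starts with P)
P → P P: LEFT RECURSIVE (starts with P)
P → /: starts with '/'
P → Y P: starts with Y
Y → b a: starts with b
Y → /: starts with '/'

The grammar has direct left recursion on: P.

Answer: Yes, P is left-recursive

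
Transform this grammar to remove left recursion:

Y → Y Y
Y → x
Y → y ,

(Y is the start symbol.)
Y → x Y'
Y → y , Y'
Y' → Y Y'
Y' → ε

Y is directly left-recursive. The standard transformation for
  A → A α₁ | ... | A α_m | β₁ | ... | β_n
is
  A  → β₁ A' | ... | β_n A'
  A' → α₁ A' | ... | α_m A' | ε

Y → x becomes Y → x Y'
Y → y , becomes Y → y , Y'
Y → Y Y becomes Y' → Y Y'
Add Y' → ε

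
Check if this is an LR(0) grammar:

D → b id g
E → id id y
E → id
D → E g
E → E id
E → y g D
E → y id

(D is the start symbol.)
A grammar is LR(0) if no state in the canonical LR(0) collection has:
  - both a shift item (dot before a terminal) and a complete item (shift-reduce conflict), or
  - two or more complete items (reduce-reduce conflict; the accept item [D' → D .] counts as a complete item here).

Augment with D' → D and build the canonical LR(0) collection (I0 = CLOSURE({[D' → . D]}), then GOTO on every symbol after a dot until no new states appear). It has 15 states:
  I0: { [D → . E g], [D → . b id g], [D' → . D], [E → . E id], [E → . id id y], [E → . id], [E → . y g D], [E → . y id] }  — shift
  I1: { [D' → D .] }  — accept
  I2: { [D → E . g], [E → E . id] }  — shift
  I3: { [D → b . id g] }  — shift
  I4: { [E → id . id y], [E → id .] }  — shift, reduce
  I5: { [E → y . g D], [E → y . id] }  — shift
  I6: { [D → . E g], [D → . b id g], [E → . E id], [E → . id id y], [E → . id], [E → . y g D], [E → . y id], [E → y g . D] }  — shift
  I7: { [E → y id .] }  — reduce
  I8: { [E → y g D .] }  — reduce
  I9: { [E → id id . y] }  — shift
  I10: { [E → id id y .] }  — reduce
  I11: { [D → b id . g] }  — shift
  I12: { [D → b id g .] }  — reduce
  I13: { [D → E g .] }  — reduce
  I14: { [E → E id .] }  — reduce

Conflict in state I4:
  Shift-reduce conflict between [E → id .] and [E → id . id y]
So the grammar is NOT LR(0).

Answer: No. Shift-reduce conflict between [E → id .] and [E → id . id y]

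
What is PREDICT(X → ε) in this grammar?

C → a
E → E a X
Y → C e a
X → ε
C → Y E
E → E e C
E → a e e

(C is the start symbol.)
{ $, 'a', 'e' }

PREDICT(X → ε) = (FIRST(RHS) \ {ε}) ∪ (FOLLOW(X) if ε ∈ FIRST(RHS), i.e. RHS ⇒* ε)
The right-hand side is ε (FIRST(ε) = { ε }), so the predict set is FOLLOW(X) = { $, 'a', 'e' }
PREDICT(X → ε) = { $, 'a', 'e' }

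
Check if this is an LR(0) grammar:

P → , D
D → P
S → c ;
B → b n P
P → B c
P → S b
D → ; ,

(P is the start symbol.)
Augment with P' → P and build the canonical LR(0) collection (I0 = CLOSURE({[P' → . P]}), then GOTO on every symbol after a dot until no new states appear). It has 16 states:
  I0: { [B → . b n P], [P → . , D], [P → . B c], [P → . S b], [P' → . P], [S → . c ;] }  — shift
  I1: { [B → . b n P], [D → . ; ,], [D → . P], [P → , . D], [P → . , D], [P → . B c], [P → . S b], [S → . c ;] }  — shift
  I2: { [P → B . c] }  — shift
  I3: { [P' → P .] }  — accept
  I4: { [P → S . b] }  — shift
  I5: { [B → b . n P] }  — shift
  I6: { [S → c . ;] }  — shift
  I7: { [S → c ; .] }  — reduce
  I8: { [B → . b n P], [B → b n . P], [P → . , D], [P → . B c], [P → . S b], [S → . c ;] }  — shift
  I9: { [B → b n P .] }  — reduce
  I10: { [P → S b .] }  — reduce
  I11: { [P → B c .] }  — reduce
  I12: { [D → ; . ,] }  — shift
  I13: { [P → , D .] }  — reduce
  I14: { [D → P .] }  — reduce
  I15: { [D → ; , .] }  — reduce

Every state is either a pure shift/goto state or contains exactly one complete item and nothing to shift — no conflicts. The grammar is LR(0).

Answer: Yes, the grammar is LR(0)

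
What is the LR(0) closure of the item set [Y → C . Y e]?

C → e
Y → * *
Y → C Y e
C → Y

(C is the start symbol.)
To compute CLOSURE, for each item [A → α.Bβ] where B is a non-terminal, add [B → .γ] for all productions B → γ; repeat for the newly added items until nothing changes.

Start with: [Y → C . Y e]
  [Y → C . Y e] has the dot before Y: add [Y → . * *], [Y → . C Y e]
  [Y → . C Y e] has the dot before C: add [C → . e], [C → . Y]
No further items can be added.

CLOSURE = { [C → . Y], [C → . e], [Y → . * *], [Y → . C Y e], [Y → C . Y e] }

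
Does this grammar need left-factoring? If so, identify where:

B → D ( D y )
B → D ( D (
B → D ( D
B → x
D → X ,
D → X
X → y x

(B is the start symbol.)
Left-factoring is needed when two productions for the same non-terminal
share a common prefix on the right-hand side.

Productions for B:
  B → D ( D y )
  B → D ( D (
  B → D ( D
  B → x
Productions for D:
  D → X ,
  D → X

Found common prefix 'D ( D' in productions for B
Found common prefix 'X' in productions for D

Answer: Yes, B has productions with common prefix 'D ( D'; D has productions with common prefix 'X'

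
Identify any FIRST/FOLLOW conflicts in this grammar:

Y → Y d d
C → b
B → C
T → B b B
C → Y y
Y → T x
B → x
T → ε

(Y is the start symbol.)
Yes. T → B b B with FOLLOW(T) on { 'x' }

A FIRST/FOLLOW conflict occurs when a non-terminal N has a nullable alternative N → β (β ⇒* ε) and another alternative N → α with FIRST(α) ∩ FOLLOW(N) ≠ ∅: on such a lookahead the parser cannot decide between expanding α and letting N vanish via β.

Nullable non-terminals: T.
FIRST sets used below: FIRST(B) = { 'b', 'x' }

T: nullable alternative(s) T → ε; FOLLOW(T) = { 'x' }
  T → B b B: FIRST \ {ε} = { 'b', 'x' } — overlaps FOLLOW(T) on { 'x' }: CONFLICT
  T → ε: FIRST \ {ε} = { } — this is the only nullable alternative, skip

B, C, Y have no nullable alternative, so no FIRST/FOLLOW check is needed there.

So the grammar has 1 FIRST/FOLLOW conflict (marked CONFLICT above).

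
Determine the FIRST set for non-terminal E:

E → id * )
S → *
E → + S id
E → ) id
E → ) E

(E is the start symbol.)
{ ')', '+', 'id' }

From E → id * ):
  - id is a terminal: add 'id' and stop
From E → + S id:
  - '+' is a terminal: add '+' and stop
From E → ) id:
  - ')' is a terminal: add ')' and stop
From E → ) E:
  - ')' is a terminal: add ')' and stop

Collecting: FIRST(E) = { ')', '+', 'id' }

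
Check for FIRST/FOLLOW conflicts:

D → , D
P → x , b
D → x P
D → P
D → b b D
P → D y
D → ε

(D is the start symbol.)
Yes. D → P with FOLLOW(D) on { 'y' }

A FIRST/FOLLOW conflict occurs when a non-terminal N has a nullable alternative N → β (β ⇒* ε) and another alternative N → α with FIRST(α) ∩ FOLLOW(N) ≠ ∅: on such a lookahead the parser cannot decide between expanding α and letting N vanish via β.

Nullable non-terminals: D.
FIRST sets used below: FIRST(P) = { ',', 'b', 'x', 'y' }

D: nullable alternative(s) D → ε; FOLLOW(D) = { $, 'y' }
  D → , D: FIRST \ {ε} = { ',' } — disjoint from FOLLOW(D)
  D → x P: FIRST \ {ε} = { 'x' } — disjoint from FOLLOW(D)
  D → P: FIRST \ {ε} = { ',', 'b', 'x', 'y' } — overlaps FOLLOW(D) on { 'y' }: CONFLICT
  D → b b D: FIRST \ {ε} = { 'b' } — disjoint from FOLLOW(D)
  D → ε: FIRST \ {ε} = { } — this is the only nullable alternative, skip

P has no nullable alternative, so no FIRST/FOLLOW check is needed there.

So the grammar has 1 FIRST/FOLLOW conflict (marked CONFLICT above).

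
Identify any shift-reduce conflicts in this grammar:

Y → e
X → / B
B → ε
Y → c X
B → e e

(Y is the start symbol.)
Yes — I4: [B → .] vs [B → . e e]

A shift-reduce conflict occurs when an LR(0) state has both:
  - a complete (reduce) item [A → α .] (dot at the end), and
  - a shift item [B → β . c γ] (dot before a terminal).

Augment with Y' → Y and build the canonical LR(0) collection (I0 = CLOSURE({[Y' → . Y]}), then GOTO on every symbol after a dot until no new states appear). It has 9 states:
  I0: { [Y → . c X], [Y → . e], [Y' → . Y] }  — shift
  I1: { [Y' → Y .] }  — accept
  I2: { [X → . / B], [Y → c . X] }  — shift
  I3: { [Y → e .] }  — reduce
  I4: { [B → . e e], [B → .], [X → / . B] }  — shift, reduce
  I5: { [Y → c X .] }  — reduce
  I6: { [X → / B .] }  — reduce
  I7: { [B → e . e] }  — shift
  I8: { [B → e e .] }  — reduce

I4 contains reduce item [B → .] and shift item [B → . e e] — shift-reduce conflict.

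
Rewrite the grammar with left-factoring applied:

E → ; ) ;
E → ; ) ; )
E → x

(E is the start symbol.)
Left-factoring transforms A → αβ₁ | αβ₂ into A → αA' and A' → β₁ | β₂
(α is the longest common prefix among the alternatives). Repeat until
no nonterminal has two alternatives with a common prefix.

Round 1: E has alternatives sharing prefix '; ) ;'. Introduce E': E → ; ) ; E'
  Add: E' → ε
  Add: E' → )

No remaining common prefixes — done.

Resulting grammar:
E → ; ) ; E'
E' → ε
E' → )
E → x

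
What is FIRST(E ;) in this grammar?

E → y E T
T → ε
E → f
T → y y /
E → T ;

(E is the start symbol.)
FIRST sets of the non-terminals involved (from the grammar, by fixed-point iteration):
  FIRST(E) = { ';', 'f', 'y' }

To compute FIRST(E ;), process the symbols left to right:
Symbol E is a non-terminal. Add FIRST(E) \ {ε} = { ';', 'f', 'y' }
E is not nullable (ε ∉ FIRST(E)), so stop here.
FIRST(E ;) = { ';', 'f', 'y' }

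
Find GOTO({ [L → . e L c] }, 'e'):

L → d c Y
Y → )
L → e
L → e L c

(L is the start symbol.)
GOTO(I, 'e') = CLOSURE({ [A → αX.β] : [A → α.Xβ] ∈ I, X = 'e' })

Items with dot before 'e', with the dot advanced:
  [L → . e L c] → [L → e . L c]
Closure of the advanced items:
  [L → e . L c] has the dot before L: add [L → . d c Y], [L → . e], [L → . e L c]

GOTO = { [L → . d c Y], [L → . e L c], [L → . e], [L → e . L c] }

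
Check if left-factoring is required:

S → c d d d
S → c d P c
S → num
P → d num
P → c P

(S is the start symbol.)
Left-factoring is needed when two productions for the same non-terminal
share a common prefix on the right-hand side.

Productions for S:
  S → c d d d
  S → c d P c
  S → num
Productions for P:
  P → d num
  P → c P

Found common prefix 'c d' in productions for S

Answer: Yes, S has productions with common prefix 'c d'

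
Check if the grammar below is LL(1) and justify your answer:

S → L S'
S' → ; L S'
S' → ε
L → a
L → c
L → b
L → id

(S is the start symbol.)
A grammar is LL(1) if for each non-terminal N with multiple productions, the predict sets of those productions are pairwise disjoint, where PREDICT(N → α) = (FIRST(α) \ {ε}) ∪ (FOLLOW(N) if α ⇒* ε).

Relevant sets:
  FOLLOW(S') = { $ }

For S':
  PREDICT(S' → ';' L S') = { ';' }
  PREDICT(S' → ε) = { $ }
For L:
  PREDICT(L → a) = { 'a' }
  PREDICT(L → c) = { 'c' }
  PREDICT(L → b) = { 'b' }
  PREDICT(L → id) = { 'id' }
S has a single production, so nothing to check there.

All predict sets are disjoint. The grammar IS LL(1).

Answer: Yes, the grammar is LL(1).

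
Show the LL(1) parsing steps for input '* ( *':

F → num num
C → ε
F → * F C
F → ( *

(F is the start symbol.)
Stack is shown with the top on the left.

Stack    Input    Action
------------------------
F $      * ( * $  output F → * F C
* F C $  * ( * $  match '*'
F C $    ( * $    output F → ( *
( * C $  ( * $    match '('
* C $    * $      match '*'
C $      $        output C → ε
$        $        accept

The string is accepted.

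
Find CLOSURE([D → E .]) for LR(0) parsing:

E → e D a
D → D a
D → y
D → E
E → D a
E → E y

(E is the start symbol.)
{ [D → E .] }

To compute CLOSURE, for each item [A → α.Bβ] where B is a non-terminal, add [B → .γ] for all productions B → γ; repeat for the newly added items until nothing changes.

Start with: [D → E .]
The dot is at the end, so nothing is added.

CLOSURE = { [D → E .] }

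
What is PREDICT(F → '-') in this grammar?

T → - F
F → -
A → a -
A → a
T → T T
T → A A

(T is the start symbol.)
PREDICT(F → '-') = (FIRST(RHS) \ {ε}) ∪ (FOLLOW(F) if ε ∈ FIRST(RHS), i.e. RHS ⇒* ε)
FIRST('-') = { '-' }
ε ∉ FIRST('-'), so FOLLOW(F) is not added.
PREDICT(F → '-') = { '-' }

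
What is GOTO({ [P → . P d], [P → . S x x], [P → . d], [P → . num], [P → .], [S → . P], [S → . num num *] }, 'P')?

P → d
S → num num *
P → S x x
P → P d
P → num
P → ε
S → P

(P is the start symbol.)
GOTO(I, 'P') = CLOSURE({ [A → αX.β] : [A → α.Xβ] ∈ I, X = 'P' })

Items with dot before 'P', with the dot advanced:
  [P → . P d] → [P → P . d]
  [S → . P] → [S → P .]
Closure adds nothing (no advanced item has the dot before a non-terminal).

GOTO = { [P → P . d], [S → P .] }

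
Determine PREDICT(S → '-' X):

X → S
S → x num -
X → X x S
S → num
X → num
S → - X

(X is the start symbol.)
PREDICT(S → '-' X) = (FIRST(RHS) \ {ε}) ∪ (FOLLOW(S) if ε ∈ FIRST(RHS), i.e. RHS ⇒* ε)
FIRST('-' X) = { '-' }
ε ∉ FIRST('-' X), so FOLLOW(S) is not added.
PREDICT(S → '-' X) = { '-' }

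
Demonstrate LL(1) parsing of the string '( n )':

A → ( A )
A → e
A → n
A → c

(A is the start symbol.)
Stack is shown with the top on the left.

Stack    Input    Action
------------------------
A $      ( n ) $  output A → ( A )
( A ) $  ( n ) $  match '('
A ) $    n ) $    output A → n
n ) $    n ) $    match 'n'
) $      ) $      match ')'
$        $        accept

The string is accepted.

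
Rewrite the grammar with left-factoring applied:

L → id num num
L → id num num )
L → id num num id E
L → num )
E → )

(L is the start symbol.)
L → id num num L'
L' → ε
L' → )
L' → id E
L → num )
E → )

Left-factoring transforms A → αβ₁ | αβ₂ into A → αA' and A' → β₁ | β₂
(α is the longest common prefix among the alternatives). Repeat until
no nonterminal has two alternatives with a common prefix.

Round 1: L has alternatives sharing prefix 'id num num'. Introduce L': L → id num num L'
  Add: L' → ε
  Add: L' → )
  Add: L' → id E

No remaining common prefixes — done.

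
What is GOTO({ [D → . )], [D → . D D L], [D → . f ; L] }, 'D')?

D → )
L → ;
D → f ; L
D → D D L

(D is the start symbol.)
GOTO(I, 'D') = CLOSURE({ [A → αX.β] : [A → α.Xβ] ∈ I, X = 'D' })

Items with dot before 'D', with the dot advanced:
  [D → . D D L] → [D → D . D L]
Closure of the advanced items:
  [D → D . D L] has the dot before D: add [D → . )], [D → . f ; L], [D → . D D L]

GOTO = { [D → . )], [D → . D D L], [D → . f ; L], [D → D . D L] }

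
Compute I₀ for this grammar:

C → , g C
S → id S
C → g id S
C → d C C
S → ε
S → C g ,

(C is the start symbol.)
{ [C → . , g C], [C → . d C C], [C → . g id S], [C' → . C] }

First, augment the grammar with C' → C
I₀ = CLOSURE({ [C' → . C] }):
  [C' → . C] has the dot before C: add [C → . , g C], [C → . g id S], [C → . d C C]
No further items can be added.

I₀ = { [C → . , g C], [C → . d C C], [C → . g id S], [C' → . C] }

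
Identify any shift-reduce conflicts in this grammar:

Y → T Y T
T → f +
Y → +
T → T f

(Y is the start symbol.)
Yes — I7: [T → T f .] vs [T → f . +]; I8: [Y → T Y T .] vs [T → T . f]

A shift-reduce conflict occurs when an LR(0) state has both:
  - a complete (reduce) item [A → α .] (dot at the end), and
  - a shift item [B → β . c γ] (dot before a terminal).

Augment with Y' → Y and build the canonical LR(0) collection (I0 = CLOSURE({[Y' → . Y]}), then GOTO on every symbol after a dot until no new states appear). It has 10 states:
  I0: { [T → . T f], [T → . f +], [Y → . +], [Y → . T Y T], [Y' → . Y] }  — shift
  I1: { [Y → + .] }  — reduce
  I2: { [T → . T f], [T → . f +], [T → T . f], [Y → . +], [Y → . T Y T], [Y → T . Y T] }  — shift
  I3: { [Y' → Y .] }  — accept
  I4: { [T → f . +] }  — shift
  I5: { [T → f + .] }  — reduce
  I6: { [T → . T f], [T → . f +], [Y → T Y . T] }  — shift
  I7: { [T → T f .], [T → f . +] }  — shift, reduce
  I8: { [T → T . f], [Y → T Y T .] }  — shift, reduce
  I9: { [T → T f .] }  — reduce

I7 contains reduce item [T → T f .] and shift item [T → f . +] — shift-reduce conflict.
I8 contains reduce item [Y → T Y T .] and shift item [T → T . f] — shift-reduce conflict.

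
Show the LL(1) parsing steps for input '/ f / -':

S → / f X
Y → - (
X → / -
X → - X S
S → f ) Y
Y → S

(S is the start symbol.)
LL(1) parsing maintains a stack (initially the start symbol over $) and the input. At each step: if the stack top is a terminal, match it against the current input token; if it is a non-terminal N, replace it with the RHS of M[N, lookahead] (the unique production whose predict set contains the lookahead).

Stack is shown with the top on the left.

Stack    Input      Action
--------------------------
S $      / f / - $  output S → / f X
/ f X $  / f / - $  match '/'
f X $    f / - $    match 'f'
X $      / - $      output X → / -
/ - $    / - $      match '/'
- $      - $        match '-'
$        $          accept

The string is accepted.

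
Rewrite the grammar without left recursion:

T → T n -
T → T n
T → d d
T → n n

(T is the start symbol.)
T is directly left-recursive. The standard transformation for
  A → A α₁ | ... | A α_m | β₁ | ... | β_n
is
  A  → β₁ A' | ... | β_n A'
  A' → α₁ A' | ... | α_m A' | ε

T → d d becomes T → d d T'
T → n n becomes T → n n T'
T → T n - becomes T' → n - T'
T → T n becomes T' → n T'
Add T' → ε

Resulting grammar:
T → d d T'
T → n n T'
T' → n - T'
T' → n T'
T' → ε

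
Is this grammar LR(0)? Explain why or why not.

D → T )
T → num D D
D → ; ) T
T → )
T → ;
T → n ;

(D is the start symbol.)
Augment with D' → D and build the canonical LR(0) collection (I0 = CLOSURE({[D' → . D]}), then GOTO on every symbol after a dot until no new states appear). It has 14 states:
  I0: { [D → . ; ) T], [D → . T )], [D' → . D], [T → . )], [T → . ;], [T → . n ;], [T → . num D D] }  — shift
  I1: { [T → ) .] }  — reduce
  I2: { [D → ; . ) T], [T → ; .] }  — shift, reduce
  I3: { [D' → D .] }  — accept
  I4: { [D → T . )] }  — shift
  I5: { [T → n . ;] }  — shift
  I6: { [D → . ; ) T], [D → . T )], [T → . )], [T → . ;], [T → . n ;], [T → . num D D], [T → num . D D] }  — shift
  I7: { [D → . ; ) T], [D → . T )], [T → . )], [T → . ;], [T → . n ;], [T → . num D D], [T → num D . D] }  — shift
  I8: { [T → num D D .] }  — reduce
  I9: { [T → n ; .] }  — reduce
  I10: { [D → T ) .] }  — reduce
  I11: { [D → ; ) . T], [T → . )], [T → . ;], [T → . n ;], [T → . num D D] }  — shift
  I12: { [T → ; .] }  — reduce
  I13: { [D → ; ) T .] }  — reduce

Conflict in state I2:
  Shift-reduce conflict between [T → ; .] and [D → ; . ) T]
So the grammar is NOT LR(0).

Answer: No. Shift-reduce conflict between [T → ; .] and [D → ; . ) T]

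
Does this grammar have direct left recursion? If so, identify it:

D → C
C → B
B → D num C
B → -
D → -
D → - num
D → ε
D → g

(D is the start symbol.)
No direct left recursion

D → C: starts with C
C → B: starts with B
B → D num C: starts with D
B → -: starts with '-'
D → -: starts with '-'
D → - num: starts with '-'
D → ε: starts with ε
D → g: starts with g

No direct left recursion found.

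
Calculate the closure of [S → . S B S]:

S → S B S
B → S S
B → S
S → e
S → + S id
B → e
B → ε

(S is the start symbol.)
{ [S → . + S id], [S → . S B S], [S → . e] }

To compute CLOSURE, for each item [A → α.Bβ] where B is a non-terminal, add [B → .γ] for all productions B → γ; repeat for the newly added items until nothing changes.

Start with: [S → . S B S]
  [S → . S B S] has the dot before S: add [S → . e], [S → . + S id]
No further items can be added.

CLOSURE = { [S → . + S id], [S → . S B S], [S → . e] }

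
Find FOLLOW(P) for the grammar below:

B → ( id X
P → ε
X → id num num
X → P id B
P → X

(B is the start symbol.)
{ 'id' }

In X → P id B: P is followed by id B, add FIRST(id B) \ {ε} = { 'id' }

Taking the union: FOLLOW(P) = { 'id' }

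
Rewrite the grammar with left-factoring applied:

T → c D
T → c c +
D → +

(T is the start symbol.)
T → c T'
T' → D
T' → c +
D → +

Left-factoring transforms A → αβ₁ | αβ₂ into A → αA' and A' → β₁ | β₂
(α is the longest common prefix among the alternatives). Repeat until
no nonterminal has two alternatives with a common prefix.

Round 1: T has alternatives sharing prefix 'c'. Introduce T': T → c T'
  Add: T' → D
  Add: T' → c +

No remaining common prefixes — done.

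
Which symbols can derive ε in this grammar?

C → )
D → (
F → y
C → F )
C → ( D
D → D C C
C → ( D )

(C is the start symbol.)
A non-terminal is nullable if it can derive ε (the empty string): either it has an ε-production, or it has a production whose right-hand side consists entirely of nullable non-terminals.

There are no ε-productions, so no non-terminal can derive ε.
No non-terminals are nullable.

Answer: None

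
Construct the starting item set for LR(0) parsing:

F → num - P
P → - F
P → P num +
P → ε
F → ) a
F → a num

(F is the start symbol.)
First, augment the grammar with F' → F
I₀ = CLOSURE({ [F' → . F] }):
  [F' → . F] has the dot before F: add [F → . num - P], [F → . ) a], [F → . a num]
No further items can be added.

I₀ = { [F → . ) a], [F → . a num], [F → . num - P], [F' → . F] }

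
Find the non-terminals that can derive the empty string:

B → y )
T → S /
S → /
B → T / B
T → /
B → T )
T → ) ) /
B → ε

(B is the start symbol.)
{ 'B' }

A non-terminal is nullable if it can derive ε (the empty string): either it has an ε-production, or it has a production whose right-hand side consists entirely of nullable non-terminals.

ε-productions: B → ε
So B is immediately nullable.
No further non-terminal can be added: every production for the remaining non-terminals contains a terminal or a non-nullable non-terminal.
Nullable = { 'B' }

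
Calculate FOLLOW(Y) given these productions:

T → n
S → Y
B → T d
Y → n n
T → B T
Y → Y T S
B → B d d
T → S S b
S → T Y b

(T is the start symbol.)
{ 'b', 'n' }

To compute FOLLOW(Y), find every occurrence of Y on a right-hand side N → α Y β: add FIRST(β) \ {ε}, and if β is empty or nullable also add FOLLOW(N). Iterate to a fixed point.

In S → Y: Y is at the end, add FOLLOW(S)
In Y → Y T S: Y is followed by T S, add FIRST(T S) \ {ε} = { 'n' }
In S → T Y b: Y is followed by b, add FIRST(b) \ {ε} = { 'b' }

The FOLLOW sets referred to above (computed the same way, to a fixed point):
  FOLLOW(S) = { 'b', 'n' }

Taking the union: FOLLOW(Y) = { 'b', 'n' }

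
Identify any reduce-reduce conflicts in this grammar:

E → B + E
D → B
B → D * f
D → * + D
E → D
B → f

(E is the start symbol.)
A reduce-reduce conflict occurs when an LR(0) state has two complete items [A → α .] and [B → β .] — both call for a reduction, and with no lookahead the parser cannot choose between them.

Augment with E' → E and build the canonical LR(0) collection (I0 = CLOSURE({[E' → . E]}), then GOTO on every symbol after a dot until no new states appear). It has 13 states:
  I0: { [B → . D * f], [B → . f], [D → . * + D], [D → . B], [E → . B + E], [E → . D], [E' → . E] }  — shift
  I1: { [D → * . + D] }  — shift
  I2: { [D → B .], [E → B . + E] }  — shift, reduce
  I3: { [B → D . * f], [E → D .] }  — shift, reduce
  I4: { [E' → E .] }  — accept
  I5: { [B → f .] }  — reduce
  I6: { [B → D * . f] }  — shift
  I7: { [B → D * f .] }  — reduce
  I8: { [B → . D * f], [B → . f], [D → . * + D], [D → . B], [E → . B + E], [E → . D], [E → B + . E] }  — shift
  I9: { [E → B + E .] }  — reduce
  I10: { [B → . D * f], [B → . f], [D → * + . D], [D → . * + D], [D → . B] }  — shift
  I11: { [D → B .] }  — reduce
  I12: { [B → D . * f], [D → * + D .] }  — shift, reduce

No state contains more than one complete item.

Answer: No reduce-reduce conflicts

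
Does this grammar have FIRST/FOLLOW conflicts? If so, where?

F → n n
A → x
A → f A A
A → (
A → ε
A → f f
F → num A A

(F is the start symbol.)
A FIRST/FOLLOW conflict occurs when a non-terminal N has a nullable alternative N → β (β ⇒* ε) and another alternative N → α with FIRST(α) ∩ FOLLOW(N) ≠ ∅: on such a lookahead the parser cannot decide between expanding α and letting N vanish via β.

Nullable non-terminals: A.

A: nullable alternative(s) A → ε; FOLLOW(A) = { $, '(', 'f', 'x' }
  A → x: FIRST \ {ε} = { 'x' } — overlaps FOLLOW(A) on { 'x' }: CONFLICT
  A → f A A: FIRST \ {ε} = { 'f' } — overlaps FOLLOW(A) on { 'f' }: CONFLICT
  A → (: FIRST \ {ε} = { '(' } — overlaps FOLLOW(A) on { '(' }: CONFLICT
  A → ε: FIRST \ {ε} = { } — this is the only nullable alternative, skip
  A → f f: FIRST \ {ε} = { 'f' } — overlaps FOLLOW(A) on { 'f' }: CONFLICT

F has no nullable alternative, so no FIRST/FOLLOW check is needed there.

So the grammar has 4 FIRST/FOLLOW conflicts (marked CONFLICT above).

Answer: Yes. A → x with FOLLOW(A) on { 'x' }; A → f A A with FOLLOW(A) on { 'f' }; A → '(' with FOLLOW(A) on { '(' }; A → f f with FOLLOW(A) on { 'f' }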